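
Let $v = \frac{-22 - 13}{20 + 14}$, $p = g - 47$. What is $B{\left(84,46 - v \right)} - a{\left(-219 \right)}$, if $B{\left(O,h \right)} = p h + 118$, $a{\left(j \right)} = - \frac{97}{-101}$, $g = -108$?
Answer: $- \frac{24630431}{3434} \approx -7172.5$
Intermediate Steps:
$p = -155$ ($p = -108 - 47 = -155$)
$a{\left(j \right)} = \frac{97}{101}$ ($a{\left(j \right)} = \left(-97\right) \left(- \frac{1}{101}\right) = \frac{97}{101}$)
$v = - \frac{35}{34} \approx -1.0294$
$B{\left(O,h \right)} = 118 - 155 h$ ($B{\left(O,h \right)} = - 155 h + 118 = 118 - 155 h$)
$B{\left(84,46 - v \right)} - a{\left(-219 \right)} = \left(118 - 155 \left(46 - - \frac{35}{34}\right)\right) - \frac{97}{101} = \left(118 - 155 \left(46 + \frac{35}{34}\right)\right) - \frac{97}{101} = \left(118 - \frac{247845}{34}\right) - \frac{97}{101} = - \frac{243833}{34} - \frac{97}{101} = - \frac{24630431}{3434}$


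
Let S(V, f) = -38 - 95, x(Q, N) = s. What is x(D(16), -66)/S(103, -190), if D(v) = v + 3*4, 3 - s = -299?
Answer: -302/133 ≈ -2.2707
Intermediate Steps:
s = 302 (s = 3 - 1*(-299) = 3 + 299 = 302)
D(v) = 12 + v (D(v) = v + 12 = 12 + v)
x(Q, N) = 302
S(V, f) = -133
x(D(16), -66)/S(103, -190) = 302/(-133) = 302*(-1/133) = -302/133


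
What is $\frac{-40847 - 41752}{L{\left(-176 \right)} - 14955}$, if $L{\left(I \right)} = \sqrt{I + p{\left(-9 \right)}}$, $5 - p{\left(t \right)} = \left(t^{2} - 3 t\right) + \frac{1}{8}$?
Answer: $\frac{9882144360}{1789218433} + \frac{165198 i \sqrt{4466}}{1789218433} \approx 5.5232 + 0.0061702 i$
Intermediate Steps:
$p{\left(t \right)} = \frac{39}{8} - t^{2} + 3 t$ ($p{\left(t \right)} = 5 - \left(\left(t^{2} - 3 t\right) + \frac{1}{8}\right) = 5 - \left(\frac{1}{8} + t^{2} - 3 t\right) = \frac{39}{8} - t^{2} + 3 t$)
$L{\left(I \right)} = \sqrt{- \frac{825}{8} + I}$ ($L{\left(I \right)} = \sqrt{I + \left(\frac{39}{8} - \left(-9\right)^{2} + 3 \left(-9\right)\right)} = \sqrt{I - \frac{825}{8}} = \sqrt{- \frac{825}{8} + I}$)
$\frac{-40847 - 41752}{L{\left(-176 \right)} - 14955} = \frac{-40847 - 41752}{\frac{\sqrt{-1650 + 16 \left(-176\right)}}{4} - 14955} = - \frac{82599}{\frac{\sqrt{-1650 - 2816}}{4} - 14955} = - \frac{82599}{\frac{\sqrt{-4466}}{4} - 14955} = - \frac{82599}{\frac{i \sqrt{4466}}{4} - 14955} = - \frac{82599}{-14955 + \frac{i \sqrt{4466}}{4}}$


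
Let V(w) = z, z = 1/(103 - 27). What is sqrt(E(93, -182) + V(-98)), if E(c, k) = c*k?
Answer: 5*I*sqrt(977645)/38 ≈ 130.1*I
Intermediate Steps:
z = 1/76 ≈ 0.013158
V(w) = 1/76
sqrt(E(93, -182) + V(-98)) = sqrt(93*(-182) + 1/76) = sqrt(-16926 + 1/76) = sqrt(-1286375/76) = 5*I*sqrt(977645)/38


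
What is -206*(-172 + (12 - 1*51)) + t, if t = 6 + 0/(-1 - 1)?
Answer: 43472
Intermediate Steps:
t = 6 (t = 6 + 0/(-2) = 6 + 0*(-½) = 6 + 0 = 6)
-206*(-172 + (12 - 1*51)) + t = -206*(-172 + (12 - 1*51)) + 6 = -206*(-172 + (12 - 51)) + 6 = -206*(-172 - 39) + 6 = -206*(-211) + 6 = 43466 + 6 = 43472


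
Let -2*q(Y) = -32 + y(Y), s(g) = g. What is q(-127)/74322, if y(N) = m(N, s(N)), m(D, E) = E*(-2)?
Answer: -37/24774 ≈ -0.0014935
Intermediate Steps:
m(D, E) = -2*E
y(N) = -2*N
q(Y) = 16 + Y (q(Y) = -(-32 - 2*Y)/2 = 16 + Y)
q(-127)/74322 = (16 - 127)/74322 = -111*1/74322 = -37/24774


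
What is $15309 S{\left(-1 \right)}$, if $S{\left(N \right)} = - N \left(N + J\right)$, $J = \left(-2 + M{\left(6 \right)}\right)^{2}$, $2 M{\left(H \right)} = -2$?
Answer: $122472$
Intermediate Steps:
$M{\left(H \right)} = -1$ ($M{\left(H \right)} = \frac{1}{2} \left(-2\right) = -1$)
$J = 9$ ($J = \left(-2 - 1\right)^{2} = \left(-3\right)^{2} = 9$)
$S{\left(N \right)} = - N \left(9 + N\right)$ ($S{\left(N \right)} = - N \left(N + 9\right) = - N \left(9 + N\right)$)
$15309 S{\left(-1 \right)} = 15309 \left(\left(-1\right) \left(-1\right) \left(9 - 1\right)\right) = 15309 \left(\left(-1\right) \left(-1\right) 8\right) = 15309 \cdot 8 = 122472$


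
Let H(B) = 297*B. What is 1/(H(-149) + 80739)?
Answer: 1/36486 ≈ 2.7408e-5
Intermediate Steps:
1/(H(-149) + 80739) = 1/(297*(-149) + 80739) = 1/(-44253 + 80739) = 1/36486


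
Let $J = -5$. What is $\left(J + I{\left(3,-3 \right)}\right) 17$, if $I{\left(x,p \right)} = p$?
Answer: $-136$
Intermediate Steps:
$\left(J + I{\left(3,-3 \right)}\right) 17 = \left(-5 - 3\right) 17 = \left(-8\right) 17 = -136$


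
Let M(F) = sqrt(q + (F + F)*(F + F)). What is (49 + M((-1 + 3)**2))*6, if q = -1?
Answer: 294 + 18*sqrt(7) ≈ 341.62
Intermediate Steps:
M(F) = sqrt(-1 + 4*F**2) (M(F) = sqrt(-1 + (F + F)*(F + F)) = sqrt(-1 + (2*F)*(2*F)) = sqrt(-1 + 4*F**2))
(49 + M((-1 + 3)**2))*6 = (49 + sqrt(-1 + 4*((-1 + 3)**2)**2))*6 = (49 + sqrt(-1 + 4*(2**2)**2))*6 = (49 + sqrt(-1 + 4*4**2))*6 = (49 + sqrt(-1 + 4*16))*6 = (49 + sqrt(-1 + 64))*6 = (49 + sqrt(63))*6 = (49 + 3*sqrt(7))*6 = 294 + 18*sqrt(7)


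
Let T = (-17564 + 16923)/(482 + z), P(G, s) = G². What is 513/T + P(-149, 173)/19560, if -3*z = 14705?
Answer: 44362403681/12537960 ≈ 3538.2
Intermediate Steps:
z = -14705/3 (z = -⅓*14705 = -14705/3 ≈ -4901.7)
T = 1923/13259 (T = (-17564 + 16923)/(482 - 14705/3) = -641/(-13259/3) = -641*(-3/13259) = 1923/13259 ≈ 0.14503)
513/T + P(-149, 173)/19560 = 513/(1923/13259) + (-149)²/19560 = 513*(13259/1923) + 22201*(1/19560) = 2267289/641 + 22201/19560 = 44362403681/12537960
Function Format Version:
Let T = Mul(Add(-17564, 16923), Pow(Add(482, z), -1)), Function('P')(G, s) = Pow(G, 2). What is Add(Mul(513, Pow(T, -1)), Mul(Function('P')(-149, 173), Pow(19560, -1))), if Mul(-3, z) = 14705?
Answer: Rational(44362403681, 12537960) ≈ 3538.2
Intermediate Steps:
z = Rational(-14705, 3) (z = Mul(Rational(-1, 3), 14705) = Rational(-14705, 3) ≈ -4901.7)
T = Rational(1923, 13259) (T = Mul(Add(-17564, 16923), Pow(Add(482, Rational(-14705, 3)), -1)) = Mul(-641, Pow(Rational(-13259, 3), -1)) = Mul(-641, Rational(-3, 13259)) = Rational(1923, 13259) ≈ 0.14503)
Add(Mul(513, Pow(T, -1)), Mul(Function('P')(-149, 173), Pow(19560, -1))) = Add(Mul(513, Pow(Rational(1923, 13259), -1)), Mul(Pow(-149, 2), Pow(19560, -1))) = Add(Mul(513, Rational(13259, 1923)), Mul(22201, Rational(1, 19560))) = Add(Rational(2267289, 641), Rational(22201, 19560)) = Rational(44362403681, 12537960)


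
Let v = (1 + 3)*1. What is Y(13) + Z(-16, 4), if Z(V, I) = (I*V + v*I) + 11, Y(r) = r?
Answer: -24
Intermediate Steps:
v = 4 (v = 4*1 = 4)
Z(V, I) = 11 + 4*I + I*V (Z(V, I) = (I*V + 4*I) + 11 = (4*I + I*V) + 11 = 11 + 4*I + I*V)
Y(13) + Z(-16, 4) = 13 + (11 + 4*4 + 4*(-16)) = 13 + (11 + 16 - 64) = 13 - 37 = -24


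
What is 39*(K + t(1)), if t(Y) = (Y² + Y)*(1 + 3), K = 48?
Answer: 2184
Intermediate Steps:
t(Y) = 4*Y + 4*Y² (t(Y) = (Y + Y²)*4 = 4*Y + 4*Y²)
39*(K + t(1)) = 39*(48 + 4*1*(1 + 1)) = 39*(48 + 4*1*2) = 39*(48 + 8) = 39*56 = 2184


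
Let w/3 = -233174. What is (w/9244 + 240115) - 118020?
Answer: 563973329/4622 ≈ 1.2202e+5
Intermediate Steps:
w = -699522 (w = 3*(-233174) = -699522)
(w/9244 + 240115) - 118020 = (-699522/9244 + 240115) - 118020 = (-699522*1/9244 + 240115) - 118020 = (-349761/4622 + 240115) - 118020 = 1109461769/4622 - 118020 = 563973329/4622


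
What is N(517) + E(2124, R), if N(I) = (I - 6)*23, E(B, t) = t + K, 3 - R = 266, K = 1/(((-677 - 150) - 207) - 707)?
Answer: 20004089/1741 ≈ 11490.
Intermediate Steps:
K = -1/1741 (K = 1/((-827 - 207) - 707) = 1/(-1034 - 707) = 1/(-1741) = -1/1741 ≈ -0.00057438)
R = -263 (R = 3 - 1*266 = 3 - 266 = -263)
E(B, t) = -1/1741 + t (E(B, t) = t - 1/1741 = -1/1741 + t)
N(I) = -138 + 23*I (N(I) = (-6 + I)*23 = -138 + 23*I)
N(517) + E(2124, R) = (-138 + 23*517) + (-1/1741 - 263) = (-138 + 11891) - 457884/1741 = 11753 - 457884/1741 = 20004089/1741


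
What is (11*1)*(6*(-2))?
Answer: -132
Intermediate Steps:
(11*1)*(6*(-2)) = 11*(-12) = -132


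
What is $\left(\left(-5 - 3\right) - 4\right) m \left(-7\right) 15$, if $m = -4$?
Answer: $-5040$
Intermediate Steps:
$\left(\left(-5 - 3\right) - 4\right) m \left(-7\right) 15 = \left(\left(-5 - 3\right) - 4\right) \left(-4\right) \left(-7\right) 15 = \left(-8 - 4\right) \left(-4\right) \left(-7\right) 15 = \left(-12\right) \left(-4\right) \left(-7\right) 15 = 48 \left(-7\right) 15 = \left(-336\right) 15 = -5040$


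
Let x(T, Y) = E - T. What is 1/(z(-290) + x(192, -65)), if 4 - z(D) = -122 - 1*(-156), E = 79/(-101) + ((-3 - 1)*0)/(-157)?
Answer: -101/22501 ≈ -0.0044887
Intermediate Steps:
E = -79/101 (E = 79*(-1/101) - 4*0*(-1/157) = -79/101 + 0*(-1/157) = -79/101 + 0 = -79/101 ≈ -0.78218)
x(T, Y) = -79/101 - T
z(D) = -30 (z(D) = 4 - (-122 - 1*(-156)) = 4 - (-122 + 156) = 4 - 1*34 = 4 - 34 = -30)
1/(z(-290) + x(192, -65)) = 1/(-30 + (-79/101 - 1*192)) = 1/(-30 + (-79/101 - 192)) = 1/(-30 - 19471/101) = 1/(-22501/101) = -101/22501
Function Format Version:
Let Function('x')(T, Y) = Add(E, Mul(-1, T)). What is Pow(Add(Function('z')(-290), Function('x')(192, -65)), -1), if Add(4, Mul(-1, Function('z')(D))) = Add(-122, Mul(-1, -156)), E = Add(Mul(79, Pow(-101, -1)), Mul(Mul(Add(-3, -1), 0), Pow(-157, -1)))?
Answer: Rational(-101, 22501) ≈ -0.0044887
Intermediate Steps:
E = Rational(-79, 101) (E = Add(Mul(79, Rational(-1, 101)), Mul(Mul(-4, 0), Rational(-1, 157))) = Add(Rational(-79, 101), Mul(0, Rational(-1, 157))) = Add(Rational(-79, 101), 0) = Rational(-79, 101) ≈ -0.78218)
Function('x')(T, Y) = Add(Rational(-79, 101), Mul(-1, T))
Function('z')(D) = -30 (Function('z')(D) = Add(4, Mul(-1, Add(-122, Mul(-1, -156)))) = Add(4, Mul(-1, Add(-122, 156))) = Add(4, Mul(-1, 34)) = Add(4, -34) = -30)
Pow(Add(Function('z')(-290), Function('x')(192, -65)), -1) = Pow(Add(-30, Add(Rational(-79, 101), Mul(-1, 192))), -1) = Pow(Add(-30, Add(Rational(-79, 101), -192)), -1) = Pow(Add(-30, Rational(-19471, 101)), -1) = Pow(Rational(-22501, 101), -1) = Rational(-101, 22501)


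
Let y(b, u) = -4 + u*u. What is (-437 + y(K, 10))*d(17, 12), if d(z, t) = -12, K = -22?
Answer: 4092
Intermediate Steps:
y(b, u) = -4 + u**2
(-437 + y(K, 10))*d(17, 12) = (-437 + (-4 + 10**2))*(-12) = (-437 + (-4 + 100))*(-12) = (-437 + 96)*(-12) = -341*(-12) = 4092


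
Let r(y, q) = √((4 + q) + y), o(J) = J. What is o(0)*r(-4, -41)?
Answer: 0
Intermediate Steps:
r(y, q) = √(4 + q + y)
o(0)*r(-4, -41) = 0*√(4 - 41 - 4) = 0*√(-41) = 0*(I*√41) = 0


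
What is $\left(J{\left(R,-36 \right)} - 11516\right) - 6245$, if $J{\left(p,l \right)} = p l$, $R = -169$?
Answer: $-11677$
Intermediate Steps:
$J{\left(p,l \right)} = l p$
$\left(J{\left(R,-36 \right)} - 11516\right) - 6245 = \left(\left(-36\right) \left(-169\right) - 11516\right) - 6245 = \left(6084 - 11516\right) - 6245 = -5432 - 6245 = -11677$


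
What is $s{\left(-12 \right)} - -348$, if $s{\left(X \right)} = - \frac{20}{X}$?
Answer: $\frac{1049}{3} \approx 349.67$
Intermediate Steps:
$s{\left(-12 \right)} - -348 = - \frac{20}{-12} - -348 = \left(-20\right) \left(- \frac{1}{12}\right) + 348 = \frac{5}{3} + 348 = \frac{1049}{3}$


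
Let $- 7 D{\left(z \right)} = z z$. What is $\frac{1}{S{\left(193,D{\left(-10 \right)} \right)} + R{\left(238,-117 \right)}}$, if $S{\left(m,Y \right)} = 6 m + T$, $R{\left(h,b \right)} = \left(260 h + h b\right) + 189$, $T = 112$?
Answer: $\frac{1}{35493} \approx 2.8175 \cdot 10^{-5}$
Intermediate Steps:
$R{\left(h,b \right)} = 189 + 260 h + b h$ ($R{\left(h,b \right)} = \left(260 h + b h\right) + 189 = 189 + 260 h + b h$)
$D{\left(z \right)} = - \frac{z^{2}}{7}$ ($D{\left(z \right)} = - \frac{z z}{7} = - \frac{z^{2}}{7}$)
$S{\left(m,Y \right)} = 112 + 6 m$ ($S{\left(m,Y \right)} = 6 m + 112 = 112 + 6 m$)
$\frac{1}{S{\left(193,D{\left(-10 \right)} \right)} + R{\left(238,-117 \right)}} = \frac{1}{\left(112 + 6 \cdot 193\right) + \left(189 + 260 \cdot 238 - 27846\right)} = \frac{1}{\left(112 + 1158\right) + \left(189 + 61880 - 27846\right)} = \frac{1}{1270 + 34223} = \frac{1}{35493}$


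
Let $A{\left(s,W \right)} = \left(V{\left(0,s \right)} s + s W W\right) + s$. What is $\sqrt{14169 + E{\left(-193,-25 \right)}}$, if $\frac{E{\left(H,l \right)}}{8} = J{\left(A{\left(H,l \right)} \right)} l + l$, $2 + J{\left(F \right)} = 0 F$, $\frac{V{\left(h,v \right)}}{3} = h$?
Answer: $\sqrt{14369} \approx 119.87$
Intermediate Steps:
$V{\left(h,v \right)} = 3 h$
$A{\left(s,W \right)} = s + s W^{2}$ ($A{\left(s,W \right)} = \left(3 \cdot 0 s + s W W\right) + s = \left(0 s + W s W\right) + s = \left(0 + s W^{2}\right) + s = s W^{2} + s = s + s W^{2}$)
$J{\left(F \right)} = -2$ ($J{\left(F \right)} = -2 + 0 F = -2 + 0 = -2$)
$E{\left(H,l \right)} = - 8 l$ ($E{\left(H,l \right)} = 8 \left(- 2 l + l\right) = 8 \left(- l\right) = - 8 l$)
$\sqrt{14169 + E{\left(-193,-25 \right)}} = \sqrt{14169 - -200} = \sqrt{14169 + 200} = \sqrt{14369}$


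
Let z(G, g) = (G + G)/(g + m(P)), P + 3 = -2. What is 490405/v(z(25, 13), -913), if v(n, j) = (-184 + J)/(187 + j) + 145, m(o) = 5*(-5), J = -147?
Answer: 356034030/105601 ≈ 3371.5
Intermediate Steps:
P = -5 (P = -3 - 2 = -5)
m(o) = -25
z(G, g) = 2*G/(-25 + g) (z(G, g) = (G + G)/(g - 25) = (2*G)/(-25 + g) = 2*G/(-25 + g))
v(n, j) = 145 - 331/(187 + j) (v(n, j) = (-184 - 147)/(187 + j) + 145 = -331/(187 + j) + 145 = 145 - 331/(187 + j))
490405/v(z(25, 13), -913) = 490405/(((26784 + 145*(-913))/(187 - 913))) = 490405/(((26784 - 132385)/(-726))) = 490405/((-1/726*(-105601))) = 490405/(105601/726) = 490405*(726/105601) = 356034030/105601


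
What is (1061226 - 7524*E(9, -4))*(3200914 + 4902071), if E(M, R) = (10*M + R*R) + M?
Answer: 1587909558510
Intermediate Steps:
E(M, R) = R² + 11*M (E(M, R) = (10*M + R²) + M = (R² + 10*M) + M = R² + 11*M)
(1061226 - 7524*E(9, -4))*(3200914 + 4902071) = (1061226 - 7524*((-4)² + 11*9))*(3200914 + 4902071) = (1061226 - 7524*(16 + 99))*8102985 = (1061226 - 7524*115)*8102985 = (1061226 - 865260)*8102985 = 195966*8102985 = 1587909558510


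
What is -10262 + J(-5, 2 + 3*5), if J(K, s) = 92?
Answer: -10170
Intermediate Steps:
-10262 + J(-5, 2 + 3*5) = -10262 + 92 = -10170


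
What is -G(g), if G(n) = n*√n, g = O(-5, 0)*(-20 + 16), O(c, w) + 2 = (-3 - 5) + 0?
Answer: -80*√10 ≈ -252.98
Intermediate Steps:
O(c, w) = -10 (O(c, w) = -2 + ((-3 - 5) + 0) = -2 + (-8 + 0) = -2 - 8 = -10)
g = 40 (g = -10*(-20 + 16) = -10*(-4) = 40)
G(n) = n^(3/2)
-G(g) = -40^(3/2) = -80*√10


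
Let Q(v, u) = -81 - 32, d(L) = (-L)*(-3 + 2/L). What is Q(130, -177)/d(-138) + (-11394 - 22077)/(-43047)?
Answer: 2087583/1989728 ≈ 1.0492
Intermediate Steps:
d(L) = -L*(-3 + 2/L)
Q(v, u) = -113
Q(130, -177)/d(-138) + (-11394 - 22077)/(-43047) = -113/(-2 + 3*(-138)) + (-11394 - 22077)/(-43047) = -113/(-2 - 414) - 33471*(-1/43047) = -113/(-416) + 3719/4783 = -113*(-1/416) + 3719/4783 = 113/416 + 3719/4783 = 2087583/1989728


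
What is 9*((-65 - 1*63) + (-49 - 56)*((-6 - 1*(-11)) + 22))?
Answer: -26667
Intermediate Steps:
9*((-65 - 1*63) + (-49 - 56)*((-6 - 1*(-11)) + 22)) = 9*((-65 - 63) - 105*((-6 + 11) + 22)) = 9*(-128 - 105*(5 + 22)) = 9*(-128 - 105*27) = 9*(-128 - 2835) = 9*(-2963) = -26667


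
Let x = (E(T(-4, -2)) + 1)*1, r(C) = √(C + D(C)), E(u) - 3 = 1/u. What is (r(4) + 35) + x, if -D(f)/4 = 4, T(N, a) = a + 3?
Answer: 40 + 2*I*√3 ≈ 40.0 + 3.4641*I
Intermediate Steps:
T(N, a) = 3 + a
D(f) = -16 (D(f) = -4*4 = -16)
E(u) = 3 + 1/u
r(C) = √(-16 + C) (r(C) = √(C - 16) = √(-16 + C))
x = 5 (x = ((3 + 1/(3 - 2)) + 1)*1 = ((3 + 1/1) + 1)*1 = ((3 + 1) + 1)*1 = (4 + 1)*1 = 5*1 = 5)
(r(4) + 35) + x = (√(-16 + 4) + 35) + 5 = (√(-12) + 35) + 5 = (2*I*√3 + 35) + 5 = (35 + 2*I*√3) + 5 = 40 + 2*I*√3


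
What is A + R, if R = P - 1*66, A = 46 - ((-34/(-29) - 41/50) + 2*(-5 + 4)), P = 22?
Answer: 5289/1450 ≈ 3.6476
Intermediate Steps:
A = 69089/1450 (A = 46 - ((-34*(-1/29) - 41*1/50) + 2*(-1)) = 46 - ((34/29 - 41/50) - 2) = 46 - (511/1450 - 2) = 46 - 1*(-2389/1450) = 46 + 2389/1450 = 69089/1450 ≈ 47.648)
R = -44 (R = 22 - 1*66 = 22 - 66 = -44)
A + R = 69089/1450 - 44 = 5289/1450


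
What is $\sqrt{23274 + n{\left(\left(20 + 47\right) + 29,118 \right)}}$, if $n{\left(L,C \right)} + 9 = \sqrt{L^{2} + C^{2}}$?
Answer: $\sqrt{23265 + 2 \sqrt{5785}} \approx 153.03$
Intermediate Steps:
$n{\left(L,C \right)} = -9 + \sqrt{C^{2} + L^{2}}$ ($n{\left(L,C \right)} = -9 + \sqrt{L^{2} + C^{2}} = -9 + \sqrt{C^{2} + L^{2}}$)
$\sqrt{23274 + n{\left(\left(20 + 47\right) + 29,118 \right)}} = \sqrt{23274 - \left(9 - \sqrt{118^{2} + \left(\left(20 + 47\right) + 29\right)^{2}}\right)} = \sqrt{23274 - \left(9 - \sqrt{13924 + \left(67 + 29\right)^{2}}\right)} = \sqrt{23274 - \left(9 - \sqrt{13924 + 96^{2}}\right)} = \sqrt{23274 - \left(9 - \sqrt{13924 + 9216}\right)} = \sqrt{23274 - \left(9 - \sqrt{23140}\right)} = \sqrt{23274 - \left(9 - 2 \sqrt{5785}\right)} = \sqrt{23265 + 2 \sqrt{5785}}$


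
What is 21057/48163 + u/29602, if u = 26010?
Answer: 938024472/712860563 ≈ 1.3159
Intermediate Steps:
21057/48163 + u/29602 = 21057/48163 + 26010/29602 = 21057*(1/48163) + 26010*(1/29602) = 21057/48163 + 13005/14801 = 938024472/712860563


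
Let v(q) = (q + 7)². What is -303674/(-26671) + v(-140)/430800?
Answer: 131294542519/11489866800 ≈ 11.427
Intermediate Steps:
v(q) = (7 + q)²
-303674/(-26671) + v(-140)/430800 = -303674/(-26671) + (7 - 140)²/430800 = -303674*(-1/26671) + (-133)²*(1/430800) = 303674/26671 + 17689*(1/430800) = 303674/26671 + 17689/430800 = 131294542519/11489866800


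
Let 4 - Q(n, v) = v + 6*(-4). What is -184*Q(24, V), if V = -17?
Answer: -8280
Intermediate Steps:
Q(n, v) = 28 - v (Q(n, v) = 4 - (v + 6*(-4)) = 4 - (v - 24) = 4 - (-24 + v) = 4 + (24 - v) = 28 - v)
-184*Q(24, V) = -184*(28 - 1*(-17)) = -184*(28 + 17) = -184*45 = -8280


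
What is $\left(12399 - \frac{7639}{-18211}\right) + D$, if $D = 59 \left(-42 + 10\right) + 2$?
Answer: $\frac{191459882}{18211} \approx 10513.0$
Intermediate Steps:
$D = -1886$ ($D = 59 \left(-32\right) + 2 = -1888 + 2 = -1886$)
$\left(12399 - \frac{7639}{-18211}\right) + D = \left(12399 - \frac{7639}{-18211}\right) - 1886 = \left(12399 - - \frac{7639}{18211}\right) - 1886 = \left(12399 + \frac{7639}{18211}\right) - 1886 = \frac{225805828}{18211} - 1886 = \frac{191459882}{18211}$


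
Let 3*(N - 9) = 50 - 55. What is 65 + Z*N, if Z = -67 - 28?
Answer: -1895/3 ≈ -631.67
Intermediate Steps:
N = 22/3 (N = 9 + (50 - 55)/3 = 9 + (⅓)*(-5) = 9 - 5/3 = 22/3 ≈ 7.3333)
Z = -95
65 + Z*N = 65 - 95*22/3 = 65 - 2090/3 = -1895/3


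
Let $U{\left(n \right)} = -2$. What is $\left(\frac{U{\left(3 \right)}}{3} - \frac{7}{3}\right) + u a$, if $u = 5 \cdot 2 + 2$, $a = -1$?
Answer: $-15$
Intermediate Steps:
$u = 12$ ($u = 10 + 2 = 12$)
$\left(\frac{U{\left(3 \right)}}{3} - \frac{7}{3}\right) + u a = \left(- \frac{2}{3} - \frac{7}{3}\right) + 12 \left(-1\right) = \left(\left(-2\right) \frac{1}{3} - \frac{7}{3}\right) - 12 = \left(- \frac{2}{3} - \frac{7}{3}\right) - 12 = -3 - 12 = -15$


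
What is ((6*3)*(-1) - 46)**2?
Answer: 4096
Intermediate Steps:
((6*3)*(-1) - 46)**2 = (18*(-1) - 46)**2 = (-18 - 46)**2 = (-64)**2 = 4096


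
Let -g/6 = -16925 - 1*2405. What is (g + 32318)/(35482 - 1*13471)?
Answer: 148298/22011 ≈ 6.7374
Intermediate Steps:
g = 115980 (g = -6*(-16925 - 1*2405) = -6*(-16925 - 2405) = -6*(-19330) = 115980)
(g + 32318)/(35482 - 1*13471) = (115980 + 32318)/(35482 - 1*13471) = 148298/(35482 - 13471) = 148298/22011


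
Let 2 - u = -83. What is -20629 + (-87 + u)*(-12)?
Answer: -20605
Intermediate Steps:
u = 85 (u = 2 - 1*(-83) = 2 + 83 = 85)
-20629 + (-87 + u)*(-12) = -20629 + (-87 + 85)*(-12) = -20629 - 2*(-12) = -20629 + 24 = -20605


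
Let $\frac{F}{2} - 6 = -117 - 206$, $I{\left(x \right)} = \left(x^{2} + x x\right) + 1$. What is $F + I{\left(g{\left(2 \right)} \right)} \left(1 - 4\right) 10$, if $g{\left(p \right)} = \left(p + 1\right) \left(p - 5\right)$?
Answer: $-5524$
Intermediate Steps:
$g{\left(p \right)} = \left(1 + p\right) \left(-5 + p\right)$
$I{\left(x \right)} = 1 + 2 x^{2}$ ($I{\left(x \right)} = \left(x^{2} + x^{2}\right) + 1 = 2 x^{2} + 1 = 1 + 2 x^{2}$)
$F = -634$ ($F = 12 + 2 \left(-117 - 206\right) = 12 + 2 \left(-323\right) = 12 - 646 = -634$)
$F + I{\left(g{\left(2 \right)} \right)} \left(1 - 4\right) 10 = -634 + \left(1 + 2 \left(-5 + 2^{2} - 8\right)^{2}\right) \left(1 - 4\right) 10 = -634 + \left(1 + 2 \left(-5 + 4 - 8\right)^{2}\right) \left(\left(-3\right) 10\right) = -634 + \left(1 + 2 \left(-9\right)^{2}\right) \left(-30\right) = -634 + \left(1 + 2 \cdot 81\right) \left(-30\right) = -634 + \left(1 + 162\right) \left(-30\right) = -634 + 163 \left(-30\right) = -634 - 4890 = -5524$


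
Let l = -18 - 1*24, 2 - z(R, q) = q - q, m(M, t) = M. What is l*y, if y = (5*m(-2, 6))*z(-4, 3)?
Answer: 840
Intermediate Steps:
z(R, q) = 2 (z(R, q) = 2 - (q - q) = 2 - 1*0 = 2 + 0 = 2)
l = -42 (l = -18 - 24 = -42)
y = -20 (y = (5*(-2))*2 = -10*2 = -20)
l*y = -42*(-20) = 840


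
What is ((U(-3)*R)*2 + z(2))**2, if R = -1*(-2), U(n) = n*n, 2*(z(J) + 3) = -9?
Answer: 3249/4 ≈ 812.25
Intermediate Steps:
z(J) = -15/2 (z(J) = -3 + (1/2)*(-9) = -3 - 9/2 = -15/2)
U(n) = n**2
R = 2
((U(-3)*R)*2 + z(2))**2 = (((-3)**2*2)*2 - 15/2)**2 = ((9*2)*2 - 15/2)**2 = (18*2 - 15/2)**2 = (36 - 15/2)**2 = (57/2)**2 = 3249/4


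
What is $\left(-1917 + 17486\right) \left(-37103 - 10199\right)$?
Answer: $-736444838$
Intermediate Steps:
$\left(-1917 + 17486\right) \left(-37103 - 10199\right) = 15569 \left(-47302\right) = -736444838$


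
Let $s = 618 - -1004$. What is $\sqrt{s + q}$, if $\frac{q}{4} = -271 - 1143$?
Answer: $i \sqrt{4034} \approx 63.514 i$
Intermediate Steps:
$s = 1622$ ($s = 618 + 1004 = 1622$)
$q = -5656$ ($q = 4 \left(-271 - 1143\right) = 4 \left(-1414\right) = -5656$)
$\sqrt{s + q} = \sqrt{1622 - 5656} = \sqrt{-4034} = i \sqrt{4034}$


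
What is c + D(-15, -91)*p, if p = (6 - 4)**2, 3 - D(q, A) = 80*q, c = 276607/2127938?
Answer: 10239914263/2127938 ≈ 4812.1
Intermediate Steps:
c = 276607/2127938 (c = 276607*(1/2127938) = 276607/2127938 ≈ 0.12999)
D(q, A) = 3 - 80*q
p = 4 (p = 2**2 = 4)
c + D(-15, -91)*p = 276607/2127938 + (3 - 80*(-15))*4 = 276607/2127938 + (3 + 1200)*4 = 276607/2127938 + 1203*4 = 276607/2127938 + 4812 = 10239914263/2127938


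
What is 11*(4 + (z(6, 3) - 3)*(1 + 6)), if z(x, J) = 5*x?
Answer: 2123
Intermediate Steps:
11*(4 + (z(6, 3) - 3)*(1 + 6)) = 11*(4 + (5*6 - 3)*(1 + 6)) = 11*(4 + (30 - 3)*7) = 11*(4 + 27*7) = 11*(4 + 189) = 11*193 = 2123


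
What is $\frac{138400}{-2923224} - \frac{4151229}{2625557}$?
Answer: $- \frac{1562293666387}{959386404471} \approx -1.6284$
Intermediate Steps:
$\frac{138400}{-2923224} - \frac{4151229}{2625557} = 138400 \left(- \frac{1}{2923224}\right) - \frac{4151229}{2625557} = - \frac{17300}{365403} - \frac{4151229}{2625557} = - \frac{1562293666387}{959386404471}$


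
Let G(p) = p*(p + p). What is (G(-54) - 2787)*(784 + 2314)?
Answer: 9433410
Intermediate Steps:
G(p) = 2*p² (G(p) = p*(2*p) = 2*p²)
(G(-54) - 2787)*(784 + 2314) = (2*(-54)² - 2787)*(784 + 2314) = (2*2916 - 2787)*3098 = (5832 - 2787)*3098 = 3045*3098 = 9433410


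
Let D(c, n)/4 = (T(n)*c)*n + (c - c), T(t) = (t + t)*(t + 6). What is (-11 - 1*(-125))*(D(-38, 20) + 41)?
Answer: -360417726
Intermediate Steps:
T(t) = 2*t*(6 + t) (T(t) = (2*t)*(6 + t) = 2*t*(6 + t))
D(c, n) = 8*c*n**2*(6 + n) (D(c, n) = 4*(((2*n*(6 + n))*c)*n + (c - c)) = 4*((2*c*n*(6 + n))*n + 0) = 4*(2*c*n**2*(6 + n) + 0) = 4*(2*c*n**2*(6 + n)) = 8*c*n**2*(6 + n))
(-11 - 1*(-125))*(D(-38, 20) + 41) = (-11 - 1*(-125))*(8*(-38)*20**2*(6 + 20) + 41) = (-11 + 125)*(8*(-38)*400*26 + 41) = 114*(-3161600 + 41) = 114*(-3161559) = -360417726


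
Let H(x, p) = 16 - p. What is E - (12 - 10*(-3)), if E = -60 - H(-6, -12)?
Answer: -130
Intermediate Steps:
E = -88 (E = -60 - (16 - 1*(-12)) = -60 - (16 + 12) = -60 - 1*28 = -60 - 28 = -88)
E - (12 - 10*(-3)) = -88 - (12 - 10*(-3)) = -88 - (12 + 30) = -88 - 1*42 = -88 - 42 = -130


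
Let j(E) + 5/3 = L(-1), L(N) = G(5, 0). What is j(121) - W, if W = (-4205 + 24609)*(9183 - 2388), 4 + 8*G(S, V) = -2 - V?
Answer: -1663742189/12 ≈ -1.3865e+8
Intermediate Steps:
G(S, V) = -¾ - V/8 (G(S, V) = -½ + (-2 - V)/8 = -½ + (-¼ - V/8) = -¾ - V/8)
L(N) = -¾ (L(N) = -¾ - ⅛*0 = -¾ + 0 = -¾)
j(E) = -29/12 (j(E) = -5/3 - ¾ = -29/12)
W = 138645180 (W = 20404*6795 = 138645180)
j(121) - W = -29/12 - 1*138645180 = -29/12 - 138645180 = -1663742189/12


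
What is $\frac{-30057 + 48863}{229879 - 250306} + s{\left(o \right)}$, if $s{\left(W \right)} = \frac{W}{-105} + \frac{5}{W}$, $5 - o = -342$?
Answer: $- \frac{1044689026}{248085915} \approx -4.211$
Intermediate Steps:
$o = 347$ ($o = 5 - -342 = 5 + 342 = 347$)
$s{\left(W \right)} = \frac{5}{W} - \frac{W}{105}$ ($s{\left(W \right)} = W \left(- \frac{1}{105}\right) + \frac{5}{W} = - \frac{W}{105} + \frac{5}{W} = \frac{5}{W} - \frac{W}{105}$)
$\frac{-30057 + 48863}{229879 - 250306} + s{\left(o \right)} = \frac{-30057 + 48863}{229879 - 250306} + \left(\frac{5}{347} - \frac{347}{105}\right) = \frac{18806}{-20427} + \left(5 \cdot \frac{1}{347} - \frac{347}{105}\right) = 18806 \left(- \frac{1}{20427}\right) + \left(\frac{5}{347} - \frac{347}{105}\right) = - \frac{18806}{20427} - \frac{119884}{36435} = - \frac{1044689026}{248085915}$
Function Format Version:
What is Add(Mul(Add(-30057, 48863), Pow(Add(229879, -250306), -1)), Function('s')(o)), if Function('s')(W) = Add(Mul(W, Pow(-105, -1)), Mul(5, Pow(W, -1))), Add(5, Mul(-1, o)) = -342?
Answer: Rational(-1044689026, 248085915) ≈ -4.2110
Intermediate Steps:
o = 347 (o = Add(5, Mul(-1, -342)) = Add(5, 342) = 347)
Function('s')(W) = Add(Mul(5, Pow(W, -1)), Mul(Rational(-1, 105), W)) (Function('s')(W) = Add(Mul(W, Rational(-1, 105)), Mul(5, Pow(W, -1))) = Add(Mul(Rational(-1, 105), W), Mul(5, Pow(W, -1))) = Add(Mul(5, Pow(W, -1)), Mul(Rational(-1, 105), W)))
Add(Mul(Add(-30057, 48863), Pow(Add(229879, -250306), -1)), Function('s')(o)) = Add(Mul(Add(-30057, 48863), Pow(Add(229879, -250306), -1)), Add(Mul(5, Pow(347, -1)), Mul(Rational(-1, 105), 347))) = Add(Mul(18806, Pow(-20427, -1)), Add(Mul(5, Rational(1, 347)), Rational(-347, 105))) = Add(Mul(18806, Rational(-1, 20427)), Add(Rational(5, 347), Rational(-347, 105))) = Add(Rational(-18806, 20427), Rational(-119884, 36435)) = Rational(-1044689026, 248085915)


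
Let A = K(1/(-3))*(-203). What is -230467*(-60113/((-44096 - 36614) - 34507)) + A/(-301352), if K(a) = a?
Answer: -12524848595888227/104162620152 ≈ -1.2024e+5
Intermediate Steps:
A = 203/3 (A = -203/(-3) = -⅓*(-203) = 203/3 ≈ 67.667)
-230467*(-60113/((-44096 - 36614) - 34507)) + A/(-301352) = -230467*(-60113/((-44096 - 36614) - 34507)) + (203/3)/(-301352) = -230467*(-60113/(-80710 - 34507)) + (203/3)*(-1/301352) = -230467/((-115217*(-1/60113))) - 203/904056 = -230467/115217/60113 - 203/904056 = -230467*60113/115217 - 203/904056 = -13854062771/115217 - 203/904056 = -12524848595888227/104162620152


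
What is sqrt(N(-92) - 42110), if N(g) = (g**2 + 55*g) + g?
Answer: I*sqrt(38798) ≈ 196.97*I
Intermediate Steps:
N(g) = g**2 + 56*g
sqrt(N(-92) - 42110) = sqrt(-92*(56 - 92) - 42110) = sqrt(-92*(-36) - 42110) = sqrt(3312 - 42110) = sqrt(-38798) = I*sqrt(38798)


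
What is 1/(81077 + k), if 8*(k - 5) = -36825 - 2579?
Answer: 2/152313 ≈ 1.3131e-5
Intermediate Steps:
k = -9841/2 (k = 5 + (-36825 - 2579)/8 = 5 + (1/8)*(-39404) = 5 - 9851/2 = -9841/2 ≈ -4920.5)
1/(81077 + k) = 1/(81077 - 9841/2) = 1/(152313/2) = 2/152313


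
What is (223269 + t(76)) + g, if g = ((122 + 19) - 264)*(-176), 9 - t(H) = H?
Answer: 244850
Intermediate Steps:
t(H) = 9 - H
g = 21648 (g = (141 - 264)*(-176) = -123*(-176) = 21648)
(223269 + t(76)) + g = (223269 + (9 - 1*76)) + 21648 = (223269 + (9 - 76)) + 21648 = (223269 - 67) + 21648 = 223202 + 21648 = 244850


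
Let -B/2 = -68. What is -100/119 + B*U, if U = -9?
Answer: -145756/119 ≈ -1224.8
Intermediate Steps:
B = 136 (B = -2*(-68) = 136)
-100/119 + B*U = -100/119 + 136*(-9) = -100*1/119 - 1224 = -100/119 - 1224 = -145756/119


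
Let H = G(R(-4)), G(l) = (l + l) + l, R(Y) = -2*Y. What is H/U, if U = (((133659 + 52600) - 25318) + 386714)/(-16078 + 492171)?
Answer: 11426232/547655 ≈ 20.864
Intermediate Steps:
G(l) = 3*l (G(l) = 2*l + l = 3*l)
H = 24 (H = 3*(-2*(-4)) = 3*8 = 24)
U = 547655/476093 (U = ((186259 - 25318) + 386714)/476093 = (160941 + 386714)*(1/476093) = 547655*(1/476093) = 547655/476093 ≈ 1.1503)
H/U = 24/(547655/476093) = 24*(476093/547655) = 11426232/547655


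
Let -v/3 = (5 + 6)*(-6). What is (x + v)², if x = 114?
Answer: 97344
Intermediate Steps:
v = 198 (v = -3*(5 + 6)*(-6) = -33*(-6) = -3*(-66) = 198)
(x + v)² = (114 + 198)² = 312² = 97344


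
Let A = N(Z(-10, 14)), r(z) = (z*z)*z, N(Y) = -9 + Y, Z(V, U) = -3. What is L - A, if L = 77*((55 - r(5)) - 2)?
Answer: -5532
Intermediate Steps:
r(z) = z³ (r(z) = z²*z = z³)
A = -12 (A = -9 - 3 = -12)
L = -5544 (L = 77*((55 - 1*5³) - 2) = 77*((55 - 1*125) - 2) = 77*((55 - 125) - 2) = 77*(-70 - 2) = 77*(-72) = -5544)
L - A = -5544 - 1*(-12) = -5544 + 12 = -5532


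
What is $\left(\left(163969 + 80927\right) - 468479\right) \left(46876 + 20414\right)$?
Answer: $-15044900070$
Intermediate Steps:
$\left(\left(163969 + 80927\right) - 468479\right) \left(46876 + 20414\right) = \left(244896 - 468479\right) 67290 = \left(-223583\right) 67290 = -15044900070$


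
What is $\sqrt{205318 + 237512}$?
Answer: $\sqrt{442830} \approx 665.46$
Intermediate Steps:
$\sqrt{205318 + 237512} = \sqrt{442830}$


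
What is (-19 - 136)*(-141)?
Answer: 21855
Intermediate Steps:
(-19 - 136)*(-141) = -155*(-141) = 21855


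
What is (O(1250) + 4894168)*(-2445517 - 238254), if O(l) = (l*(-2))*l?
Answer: -4748041772528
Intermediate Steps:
O(l) = -2*l**2 (O(l) = (-2*l)*l = -2*l**2)
(O(1250) + 4894168)*(-2445517 - 238254) = (-2*1250**2 + 4894168)*(-2445517 - 238254) = (-2*1562500 + 4894168)*(-2683771) = (-3125000 + 4894168)*(-2683771) = 1769168*(-2683771) = -4748041772528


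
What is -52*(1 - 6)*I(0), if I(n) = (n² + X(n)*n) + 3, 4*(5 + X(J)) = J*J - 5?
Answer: 780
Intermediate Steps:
X(J) = -25/4 + J²/4 (X(J) = -5 + (J*J - 5)/4 = -5 + (J² - 5)/4 = -5 + (-5 + J²)/4 = -5 + (-5/4 + J²/4) = -25/4 + J²/4)
I(n) = 3 + n² + n*(-25/4 + n²/4) (I(n) = (n² + (-25/4 + n²/4)*n) + 3 = (n² + n*(-25/4 + n²/4)) + 3 = 3 + n² + n*(-25/4 + n²/4))
-52*(1 - 6)*I(0) = -52*(1 - 6)*(3 + 0² + (¼)*0*(-25 + 0²)) = -(-260)*(3 + 0 + (¼)*0*(-25 + 0)) = -(-260)*(3 + 0 + (¼)*0*(-25)) = -(-260)*(3 + 0 + 0) = -(-260)*3 = -52*(-15) = 780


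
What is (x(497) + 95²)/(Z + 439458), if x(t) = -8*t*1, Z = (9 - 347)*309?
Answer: 17/1128 ≈ 0.015071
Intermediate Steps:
Z = -104442 (Z = -338*309 = -104442)
x(t) = -8*t
(x(497) + 95²)/(Z + 439458) = (-8*497 + 95²)/(-104442 + 439458) = (-3976 + 9025)/335016 = 5049*(1/335016) = 17/1128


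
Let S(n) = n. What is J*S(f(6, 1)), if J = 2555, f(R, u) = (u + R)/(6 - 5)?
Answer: 17885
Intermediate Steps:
f(R, u) = R + u (f(R, u) = (R + u)/1 = (R + u)*1 = R + u)
J*S(f(6, 1)) = 2555*(6 + 1) = 2555*7 = 17885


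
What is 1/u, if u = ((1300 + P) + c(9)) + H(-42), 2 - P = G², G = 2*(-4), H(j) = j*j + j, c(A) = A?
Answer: 1/2969 ≈ 0.00033681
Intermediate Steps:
H(j) = j + j² (H(j) = j² + j = j + j²)
G = -8
P = -62 (P = 2 - 1*(-8)² = 2 - 1*64 = 2 - 64 = -62)
u = 2969 (u = ((1300 - 62) + 9) - 42*(1 - 42) = (1238 + 9) - 42*(-41) = 1247 + 1722 = 2969)
1/u = 1/2969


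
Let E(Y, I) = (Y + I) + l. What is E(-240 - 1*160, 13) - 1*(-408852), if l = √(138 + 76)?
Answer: 408465 + √214 ≈ 4.0848e+5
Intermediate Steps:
l = √214 ≈ 14.629
E(Y, I) = I + Y + √214 (E(Y, I) = (Y + I) + √214 = (I + Y) + √214 = I + Y + √214)
E(-240 - 1*160, 13) - 1*(-408852) = (13 + (-240 - 1*160) + √214) - 1*(-408852) = (13 + (-240 - 160) + √214) + 408852 = (13 - 400 + √214) + 408852 = (-387 + √214) + 408852 = 408465 + √214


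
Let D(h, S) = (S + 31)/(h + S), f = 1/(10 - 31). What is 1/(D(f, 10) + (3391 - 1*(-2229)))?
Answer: 209/1175441 ≈ 0.00017781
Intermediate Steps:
f = -1/21 (f = 1/(-21) = -1/21 ≈ -0.047619)
D(h, S) = (31 + S)/(S + h)
1/(D(f, 10) + (3391 - 1*(-2229))) = 1/((31 + 10)/(10 - 1/21) + (3391 - 1*(-2229))) = 1/(41/(209/21) + (3391 + 2229)) = 1/((21/209)*41 + 5620) = 1/(861/209 + 5620) = 1/(1175441/209) = 209/1175441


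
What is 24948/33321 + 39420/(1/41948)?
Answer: 18366425915436/11107 ≈ 1.6536e+9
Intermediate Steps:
24948/33321 + 39420/(1/41948) = 24948*(1/33321) + 39420/(1/41948) = 8316/11107 + 39420*41948 = 8316/11107 + 1653590160 = 18366425915436/11107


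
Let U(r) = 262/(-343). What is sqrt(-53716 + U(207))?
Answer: 5*I*sqrt(5158958)/49 ≈ 231.77*I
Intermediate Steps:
U(r) = -262/343 (U(r) = 262*(-1/343) = -262/343)
sqrt(-53716 + U(207)) = sqrt(-53716 - 262/343) = sqrt(-18424850/343) = 5*I*sqrt(5158958)/49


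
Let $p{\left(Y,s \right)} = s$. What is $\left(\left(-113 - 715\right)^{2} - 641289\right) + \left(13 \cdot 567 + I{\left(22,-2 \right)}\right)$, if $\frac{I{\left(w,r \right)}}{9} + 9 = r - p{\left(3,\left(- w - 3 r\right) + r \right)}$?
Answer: $51729$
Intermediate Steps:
$I{\left(w,r \right)} = -81 + 9 w + 27 r$ ($I{\left(w,r \right)} = -81 + 9 \left(r - \left(\left(- w - 3 r\right) + r\right)\right) = -81 + 9 \left(r - \left(- w - 2 r\right)\right) = -81 + 9 \left(r + \left(w + 2 r\right)\right) = -81 + 9 \left(w + 3 r\right) = -81 + \left(9 w + 27 r\right) = -81 + 9 w + 27 r$)
$\left(\left(-113 - 715\right)^{2} - 641289\right) + \left(13 \cdot 567 + I{\left(22,-2 \right)}\right) = \left(\left(-113 - 715\right)^{2} - 641289\right) + \left(13 \cdot 567 + \left(-81 + 9 \cdot 22 + 27 \left(-2\right)\right)\right) = \left(\left(-828\right)^{2} - 641289\right) + \left(7371 - -63\right) = \left(685584 - 641289\right) + \left(7371 + 63\right) = 44295 + 7434 = 51729$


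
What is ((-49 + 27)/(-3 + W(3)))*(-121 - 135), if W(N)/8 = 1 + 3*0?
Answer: 5632/5 ≈ 1126.4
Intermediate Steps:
W(N) = 8 (W(N) = 8*(1 + 3*0) = 8*(1 + 0) = 8*1 = 8)
((-49 + 27)/(-3 + W(3)))*(-121 - 135) = ((-49 + 27)/(-3 + 8))*(-121 - 135) = -22/5*(-256) = 5632/5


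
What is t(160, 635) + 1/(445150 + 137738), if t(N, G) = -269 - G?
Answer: -526930751/582888 ≈ -904.00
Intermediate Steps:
t(160, 635) + 1/(445150 + 137738) = (-269 - 1*635) + 1/(445150 + 137738) = (-269 - 635) + 1/582888 = -904 + 1/582888 = -526930751/582888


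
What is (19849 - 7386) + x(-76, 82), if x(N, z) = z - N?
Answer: 12621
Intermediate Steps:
(19849 - 7386) + x(-76, 82) = (19849 - 7386) + (82 - 1*(-76)) = 12463 + (82 + 76) = 12463 + 158 = 12621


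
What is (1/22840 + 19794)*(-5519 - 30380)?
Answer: -16229757004939/22840 ≈ -7.1058e+8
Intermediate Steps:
(1/22840 + 19794)*(-5519 - 30380) = (1/22840 + 19794)*(-35899) = (452094961/22840)*(-35899) = -16229757004939/22840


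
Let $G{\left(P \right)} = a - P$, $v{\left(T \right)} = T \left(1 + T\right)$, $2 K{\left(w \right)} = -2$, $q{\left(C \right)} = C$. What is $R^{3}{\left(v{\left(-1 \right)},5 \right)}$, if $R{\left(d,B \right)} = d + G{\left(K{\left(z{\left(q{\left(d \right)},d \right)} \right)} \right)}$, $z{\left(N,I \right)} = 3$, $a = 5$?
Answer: $216$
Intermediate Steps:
$K{\left(w \right)} = -1$ ($K{\left(w \right)} = \frac{1}{2} \left(-2\right) = -1$)
$G{\left(P \right)} = 5 - P$
$R{\left(d,B \right)} = 6 + d$ ($R{\left(d,B \right)} = d + \left(5 - -1\right) = d + \left(5 + 1\right) = d + 6 = 6 + d$)
$R^{3}{\left(v{\left(-1 \right)},5 \right)} = \left(6 - \left(1 - 1\right)\right)^{3} = \left(6 - 0\right)^{3} = \left(6 + 0\right)^{3} = 6^{3} = 216$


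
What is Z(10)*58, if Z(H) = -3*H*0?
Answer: 0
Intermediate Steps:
Z(H) = 0
Z(10)*58 = 0*58 = 0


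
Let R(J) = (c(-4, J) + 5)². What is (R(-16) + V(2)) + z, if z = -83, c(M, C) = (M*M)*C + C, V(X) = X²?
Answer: 71210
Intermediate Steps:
c(M, C) = C + C*M² (c(M, C) = M²*C + C = C*M² + C = C + C*M²)
R(J) = (5 + 17*J)² (R(J) = (J*(1 + (-4)²) + 5)² = (J*(1 + 16) + 5)² = (J*17 + 5)² = (17*J + 5)² = (5 + 17*J)²)
(R(-16) + V(2)) + z = ((5 + 17*(-16))² + 2²) - 83 = ((5 - 272)² + 4) - 83 = ((-267)² + 4) - 83 = (71289 + 4) - 83 = 71293 - 83 = 71210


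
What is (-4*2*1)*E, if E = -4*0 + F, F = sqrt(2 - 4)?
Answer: -8*I*sqrt(2) ≈ -11.314*I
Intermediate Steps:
F = I*sqrt(2) (F = sqrt(-2) = I*sqrt(2) ≈ 1.4142*I)
E = I*sqrt(2) (E = -4*0 + I*sqrt(2) = 0 + I*sqrt(2) = I*sqrt(2) ≈ 1.4142*I)
(-4*2*1)*E = (-4*2*1)*(I*sqrt(2)) = (-8*1)*(I*sqrt(2)) = -8*I*sqrt(2)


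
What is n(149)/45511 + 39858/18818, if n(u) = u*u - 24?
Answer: 1115652112/428212999 ≈ 2.6054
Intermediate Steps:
n(u) = -24 + u**2 (n(u) = u**2 - 24 = -24 + u**2)
n(149)/45511 + 39858/18818 = (-24 + 149**2)/45511 + 39858/18818 = (-24 + 22201)*(1/45511) + 39858*(1/18818) = 22177*(1/45511) + 19929/9409 = 22177/45511 + 19929/9409 = 1115652112/428212999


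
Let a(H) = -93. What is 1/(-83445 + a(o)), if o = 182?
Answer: -1/83538 ≈ -1.1971e-5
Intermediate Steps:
1/(-83445 + a(o)) = 1/(-83445 - 93) = 1/(-83538) = -1/83538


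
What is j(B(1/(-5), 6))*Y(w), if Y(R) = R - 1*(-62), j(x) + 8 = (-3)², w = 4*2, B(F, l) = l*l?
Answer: 70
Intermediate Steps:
B(F, l) = l²
w = 8
j(x) = 1 (j(x) = -8 + (-3)² = -8 + 9 = 1)
Y(R) = 62 + R (Y(R) = R + 62 = 62 + R)
j(B(1/(-5), 6))*Y(w) = 1*(62 + 8) = 1*70 = 70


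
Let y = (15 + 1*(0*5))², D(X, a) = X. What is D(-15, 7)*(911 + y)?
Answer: -17040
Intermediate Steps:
y = 225 (y = (15 + 1*0)² = (15 + 0)² = 15² = 225)
D(-15, 7)*(911 + y) = -15*(911 + 225) = -15*1136 = -17040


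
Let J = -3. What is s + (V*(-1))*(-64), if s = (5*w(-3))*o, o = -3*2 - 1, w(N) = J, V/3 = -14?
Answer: -2583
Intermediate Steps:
V = -42 (V = 3*(-14) = -42)
w(N) = -3
o = -7 (o = -6 - 1 = -7)
s = 105 (s = (5*(-3))*(-7) = -15*(-7) = 105)
s + (V*(-1))*(-64) = 105 - 42*(-1)*(-64) = 105 + 42*(-64) = 105 - 2688 = -2583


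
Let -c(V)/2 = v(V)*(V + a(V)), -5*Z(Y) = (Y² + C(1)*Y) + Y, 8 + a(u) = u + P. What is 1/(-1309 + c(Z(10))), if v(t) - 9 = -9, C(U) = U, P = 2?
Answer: -1/1309 ≈ -0.00076394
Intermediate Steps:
a(u) = -6 + u (a(u) = -8 + (u + 2) = -8 + (2 + u) = -6 + u)
Z(Y) = -2*Y/5 - Y²/5 (Z(Y) = -((Y² + 1*Y) + Y)/5 = -((Y² + Y) + Y)/5 = -((Y + Y²) + Y)/5 = -(Y² + 2*Y)/5 = -2*Y/5 - Y²/5)
v(t) = 0 (v(t) = 9 - 9 = 0)
c(V) = 0 (c(V) = -0*(V + (-6 + V)) = -0*(-6 + 2*V) = -2*0 = 0)
1/(-1309 + c(Z(10))) = 1/(-1309 + 0) = 1/(-1309) = -1/1309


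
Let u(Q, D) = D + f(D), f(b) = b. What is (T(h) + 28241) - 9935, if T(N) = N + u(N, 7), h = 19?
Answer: 18339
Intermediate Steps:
u(Q, D) = 2*D (u(Q, D) = D + D = 2*D)
T(N) = 14 + N (T(N) = N + 2*7 = N + 14 = 14 + N)
(T(h) + 28241) - 9935 = ((14 + 19) + 28241) - 9935 = (33 + 28241) - 9935 = 28274 - 9935 = 18339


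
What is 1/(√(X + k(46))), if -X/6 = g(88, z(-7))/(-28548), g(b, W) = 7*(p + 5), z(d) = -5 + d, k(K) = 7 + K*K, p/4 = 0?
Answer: √48061837902/10101269 ≈ 0.021703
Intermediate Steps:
p = 0 (p = 4*0 = 0)
k(K) = 7 + K²
g(b, W) = 35 (g(b, W) = 7*(0 + 5) = 7*5 = 35)
X = 35/4758 (X = -210/(-28548) = -210*(-1)/28548 = -6*(-35/28548) = 35/4758 ≈ 0.0073560)
1/(√(X + k(46))) = 1/(√(35/4758 + (7 + 46²))) = 1/(√(35/4758 + (7 + 2116))) = 1/(√(35/4758 + 2123)) = 1/(√(10101269/4758)) = 1/(√48061837902/4758) = √48061837902/10101269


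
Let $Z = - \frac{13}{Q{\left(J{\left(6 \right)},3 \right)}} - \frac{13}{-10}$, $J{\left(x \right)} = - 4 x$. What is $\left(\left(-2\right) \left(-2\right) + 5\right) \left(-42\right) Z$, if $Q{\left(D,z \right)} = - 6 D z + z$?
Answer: $- \frac{13923}{29} \approx -480.1$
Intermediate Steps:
$Q{\left(D,z \right)} = z - 6 D z$ ($Q{\left(D,z \right)} = - 6 D z + z = z - 6 D z$)
$Z = \frac{221}{174}$ ($Z = - \frac{13}{3 \left(1 - 6 \left(\left(-4\right) 6\right)\right)} - \frac{13}{-10} = - \frac{13}{3 \left(1 - -144\right)} - - \frac{13}{10} = - \frac{13}{3 \left(1 + 144\right)} + \frac{13}{10} = - \frac{13}{3 \cdot 145} + \frac{13}{10} = - \frac{13}{435} + \frac{13}{10} = \frac{221}{174} \approx 1.2701$)
$\left(\left(-2\right) \left(-2\right) + 5\right) \left(-42\right) Z = \left(\left(-2\right) \left(-2\right) + 5\right) \left(-42\right) \frac{221}{174} = \left(4 + 5\right) \left(-42\right) \frac{221}{174} = 9 \left(-42\right) \frac{221}{174} = \left(-378\right) \frac{221}{174} = - \frac{13923}{29}$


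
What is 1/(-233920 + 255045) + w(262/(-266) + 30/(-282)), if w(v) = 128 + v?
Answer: 16758595501/132052375 ≈ 126.91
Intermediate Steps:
1/(-233920 + 255045) + w(262/(-266) + 30/(-282)) = 1/(-233920 + 255045) + (128 + (262/(-266) + 30/(-282))) = 1/21125 + (128 + (262*(-1/266) + 30*(-1/282))) = 1/21125 + (128 + (-131/133 - 5/47)) = 1/21125 + (128 - 6822/6251) = 1/21125 + 793306/6251 = 16758595501/132052375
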